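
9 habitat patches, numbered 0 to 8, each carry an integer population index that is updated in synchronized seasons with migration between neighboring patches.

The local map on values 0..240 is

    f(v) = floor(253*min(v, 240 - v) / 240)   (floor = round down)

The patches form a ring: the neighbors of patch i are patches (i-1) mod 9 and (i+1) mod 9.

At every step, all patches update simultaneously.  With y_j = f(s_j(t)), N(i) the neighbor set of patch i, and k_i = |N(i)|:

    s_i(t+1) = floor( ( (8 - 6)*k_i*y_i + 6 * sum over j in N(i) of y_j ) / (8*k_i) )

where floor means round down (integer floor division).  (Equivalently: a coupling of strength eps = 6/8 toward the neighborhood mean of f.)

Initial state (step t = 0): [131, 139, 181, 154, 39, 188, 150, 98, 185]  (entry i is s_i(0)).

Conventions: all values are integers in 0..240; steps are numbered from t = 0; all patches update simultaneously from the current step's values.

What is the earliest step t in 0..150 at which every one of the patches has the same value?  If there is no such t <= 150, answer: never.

Simulating step by step:
t=0: [131, 139, 181, 154, 39, 188, 150, 98, 185]  (not all equal)
t=1: [89, 92, 89, 61, 64, 64, 82, 82, 95]  (not all equal)
t=2: [96, 93, 83, 76, 65, 74, 78, 91, 92]  (not all equal)
t=3: [98, 95, 88, 78, 76, 75, 85, 90, 97]  (not all equal)
t=4: [101, 98, 91, 85, 80, 83, 87, 95, 99]  (not all equal)
t=5: [104, 101, 95, 89, 87, 87, 92, 98, 103]  (not all equal)
t=6: [107, 104, 99, 94, 91, 92, 96, 102, 106]  (not all equal)
t=7: [110, 108, 104, 99, 96, 97, 101, 106, 109]  (not all equal)
t=8: [113, 112, 108, 104, 102, 103, 106, 110, 113]  (not all equal)
t=9: [118, 116, 113, 109, 108, 108, 111, 115, 117]  (not all equal)
t=10: [122, 121, 118, 115, 113, 114, 117, 120, 122]  (not all equal)
t=11: [124, 124, 123, 121, 120, 120, 123, 124, 124]  (not all equal)
t=12: [122, 122, 123, 124, 125, 124, 123, 122, 122]  (not all equal)
t=13: [124, 123, 123, 122, 121, 122, 123, 123, 124]  (not all equal)
t=14: [122, 122, 123, 124, 124, 124, 123, 122, 122]  (not all equal)
t=15: [124, 123, 123, 122, 122, 122, 123, 123, 124]  (not all equal)
t=16: [122, 122, 123, 123, 124, 123, 123, 122, 122]  (not all equal)
t=17: [124, 123, 123, 122, 122, 122, 123, 123, 124]  (not all equal)

Answer: never
Key observation: The state at step 15 reappears at step 17 — the system is in a cycle of period 2 from step 15 on.  No step 0..17 is synchronized, and the cycle repeats forever, so no step up to 150 (or ever) has all patches equal.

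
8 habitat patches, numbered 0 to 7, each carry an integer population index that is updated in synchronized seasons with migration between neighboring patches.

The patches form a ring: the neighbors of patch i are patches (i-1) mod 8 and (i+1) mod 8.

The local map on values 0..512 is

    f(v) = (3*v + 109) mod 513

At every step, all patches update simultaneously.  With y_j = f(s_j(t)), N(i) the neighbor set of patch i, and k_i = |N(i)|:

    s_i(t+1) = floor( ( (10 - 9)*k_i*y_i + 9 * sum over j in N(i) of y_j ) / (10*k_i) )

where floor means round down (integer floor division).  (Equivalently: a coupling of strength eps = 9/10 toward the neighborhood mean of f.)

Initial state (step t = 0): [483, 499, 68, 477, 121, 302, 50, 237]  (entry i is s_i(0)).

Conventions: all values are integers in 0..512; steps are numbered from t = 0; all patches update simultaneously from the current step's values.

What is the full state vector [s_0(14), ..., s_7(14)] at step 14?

Answer: [310, 281, 321, 193, 259, 221, 253, 357]

Derivation:
t=0: [483, 499, 68, 477, 121, 302, 50, 237]
t=1: [170, 156, 61, 353, 273, 379, 389, 155]
t=2: [66, 185, 121, 332, 204, 321, 151, 166]
t=3: [140, 365, 150, 313, 77, 120, 67, 169]
t=4: [128, 45, 94, 175, 254, 339, 288, 157]
t=5: [189, 422, 203, 349, 135, 378, 121, 435]
t=6: [347, 200, 236, 105, 156, 234, 319, 324]
t=7: [125, 212, 309, 208, 331, 76, 162, 79]
t=8: [308, 245, 204, 60, 258, 104, 315, 289]
t=9: [358, 129, 299, 289, 356, 221, 400, 62]
t=10: [371, 342, 480, 336, 340, 221, 277, 227]
t=11: [193, 103, 91, 59, 167, 264, 283, 308]
t=12: [208, 292, 355, 244, 313, 282, 222, 279]
t=13: [429, 212, 374, 109, 348, 172, 419, 260]
t=14: [310, 281, 321, 193, 259, 221, 253, 357]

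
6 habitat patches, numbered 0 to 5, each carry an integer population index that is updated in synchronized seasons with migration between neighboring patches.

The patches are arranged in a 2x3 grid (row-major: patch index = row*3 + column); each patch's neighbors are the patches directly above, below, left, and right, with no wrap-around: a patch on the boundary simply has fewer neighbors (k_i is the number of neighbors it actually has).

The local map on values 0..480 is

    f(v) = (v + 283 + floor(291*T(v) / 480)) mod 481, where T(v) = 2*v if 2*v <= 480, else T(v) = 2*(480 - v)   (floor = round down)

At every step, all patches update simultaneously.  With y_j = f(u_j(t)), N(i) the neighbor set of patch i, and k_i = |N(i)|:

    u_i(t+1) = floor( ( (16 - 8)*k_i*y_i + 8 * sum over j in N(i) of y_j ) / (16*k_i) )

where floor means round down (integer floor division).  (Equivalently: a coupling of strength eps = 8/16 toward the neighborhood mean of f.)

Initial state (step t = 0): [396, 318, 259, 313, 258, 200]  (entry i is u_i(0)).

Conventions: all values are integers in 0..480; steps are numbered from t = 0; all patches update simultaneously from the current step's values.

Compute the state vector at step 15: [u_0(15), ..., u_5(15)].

Answer: [316, 316, 316, 316, 316, 316]

Derivation:
t=0: [396, 318, 259, 313, 258, 200]
t=1: [307, 317, 304, 315, 310, 286]
t=2: [317, 317, 319, 317, 318, 320]
t=3: [316, 316, 316, 316, 316, 316]
t=4: [316, 316, 316, 316, 316, 316]
t=5: [316, 316, 316, 316, 316, 316]
t=6: [316, 316, 316, 316, 316, 316]
t=7: [316, 316, 316, 316, 316, 316]
t=8: [316, 316, 316, 316, 316, 316]
t=9: [316, 316, 316, 316, 316, 316]
t=10: [316, 316, 316, 316, 316, 316]
t=11: [316, 316, 316, 316, 316, 316]
t=12: [316, 316, 316, 316, 316, 316]
t=13: [316, 316, 316, 316, 316, 316]
t=14: [316, 316, 316, 316, 316, 316]
t=15: [316, 316, 316, 316, 316, 316]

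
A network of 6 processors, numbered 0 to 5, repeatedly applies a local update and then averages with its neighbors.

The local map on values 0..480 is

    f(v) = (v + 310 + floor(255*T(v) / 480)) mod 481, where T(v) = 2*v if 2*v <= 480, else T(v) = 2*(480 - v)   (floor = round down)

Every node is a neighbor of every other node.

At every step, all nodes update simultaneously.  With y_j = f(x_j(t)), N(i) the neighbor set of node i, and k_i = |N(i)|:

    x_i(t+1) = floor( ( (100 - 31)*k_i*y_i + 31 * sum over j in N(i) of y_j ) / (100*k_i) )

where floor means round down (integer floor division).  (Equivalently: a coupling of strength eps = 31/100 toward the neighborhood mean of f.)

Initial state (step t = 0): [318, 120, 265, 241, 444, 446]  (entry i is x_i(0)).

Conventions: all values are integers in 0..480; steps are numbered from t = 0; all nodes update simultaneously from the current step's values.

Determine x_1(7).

Answer: x_1(7) = 319

Derivation:
t=0: [318, 120, 265, 241, 444, 446]
t=1: [303, 150, 305, 305, 298, 298]
t=2: [308, 194, 307, 307, 308, 308]
t=3: [313, 256, 313, 313, 313, 313]
t=4: [319, 321, 319, 319, 319, 319]
t=5: [318, 318, 318, 318, 318, 318]
t=6: [319, 319, 319, 319, 319, 319]
t=7: [319, 319, 319, 319, 319, 319]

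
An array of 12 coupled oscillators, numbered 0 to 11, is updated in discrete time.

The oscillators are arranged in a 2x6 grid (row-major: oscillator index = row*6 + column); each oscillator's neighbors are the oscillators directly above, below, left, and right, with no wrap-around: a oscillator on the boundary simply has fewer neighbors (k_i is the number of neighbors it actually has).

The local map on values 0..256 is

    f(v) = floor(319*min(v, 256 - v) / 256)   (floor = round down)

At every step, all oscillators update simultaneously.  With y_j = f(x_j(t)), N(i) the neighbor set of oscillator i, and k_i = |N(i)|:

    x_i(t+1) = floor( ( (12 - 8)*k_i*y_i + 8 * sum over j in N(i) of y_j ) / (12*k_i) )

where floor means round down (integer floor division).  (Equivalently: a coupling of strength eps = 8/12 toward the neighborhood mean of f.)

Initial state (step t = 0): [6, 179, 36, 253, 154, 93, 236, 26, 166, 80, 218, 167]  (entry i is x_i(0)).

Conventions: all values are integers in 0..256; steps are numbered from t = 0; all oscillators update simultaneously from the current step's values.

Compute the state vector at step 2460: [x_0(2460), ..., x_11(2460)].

Simulating step by step:
t=0: [6, 179, 36, 253, 154, 93, 236, 26, 166, 80, 218, 167]
t=1: [42, 50, 61, 61, 79, 117, 21, 62, 76, 69, 90, 90]
t=2: [46, 66, 76, 82, 106, 118, 51, 66, 84, 91, 102, 123]
t=3: [67, 79, 95, 109, 127, 144, 67, 82, 98, 111, 130, 142]
t=4: [88, 100, 118, 137, 148, 146, 89, 101, 120, 138, 149, 146]
t=5: [114, 126, 142, 144, 137, 136, 114, 126, 142, 144, 137, 135]
t=6: [147, 150, 144, 141, 146, 149, 147, 150, 144, 141, 146, 149]
t=7: [134, 134, 138, 140, 137, 134, 134, 134, 138, 140, 137, 134]
t=8: [152, 150, 147, 145, 148, 150, 152, 150, 147, 145, 148, 150]
t=9: [130, 132, 135, 136, 134, 132, 130, 132, 135, 136, 134, 132]
t=10: [156, 153, 150, 149, 151, 153, 156, 153, 150, 149, 151, 153]
t=11: [125, 128, 131, 132, 130, 128, 125, 128, 131, 132, 130, 128]
t=12: [156, 157, 155, 154, 156, 158, 156, 157, 155, 154, 156, 158]
t=13: [123, 123, 125, 125, 124, 122, 123, 123, 125, 125, 124, 122]
t=14: [153, 153, 154, 154, 153, 152, 153, 153, 154, 154, 153, 152]
t=15: [128, 127, 127, 127, 128, 128, 128, 127, 127, 127, 128, 128]
t=16: [158, 158, 158, 158, 158, 159, 158, 158, 158, 158, 158, 159]
t=17: [122, 122, 122, 122, 121, 120, 122, 122, 122, 122, 121, 120]
t=18: [152, 152, 152, 151, 150, 149, 152, 152, 152, 151, 150, 149]
t=19: [129, 129, 129, 130, 131, 132, 129, 129, 129, 130, 131, 132]
t=20: [158, 158, 157, 156, 155, 154, 158, 158, 157, 156, 155, 154]
t=21: [122, 122, 123, 124, 125, 126, 122, 122, 123, 124, 125, 126]
t=22: [152, 152, 153, 154, 155, 156, 152, 152, 153, 154, 155, 156]
t=23: [129, 128, 128, 126, 125, 124, 129, 128, 128, 126, 125, 124]
t=24: [158, 158, 158, 157, 155, 154, 158, 158, 158, 157, 155, 154]
t=25: [122, 122, 122, 123, 125, 126, 122, 122, 122, 123, 125, 126]
t=26: [152, 152, 152, 153, 155, 156, 152, 152, 152, 153, 155, 156]
t=27: [129, 129, 128, 127, 125, 124, 129, 129, 128, 127, 125, 124]
t=28: [158, 158, 158, 157, 155, 154, 158, 158, 158, 157, 155, 154]

Answer: [158, 158, 158, 157, 155, 154, 158, 158, 158, 157, 155, 154]
Key observation: The state at step 24, [158, 158, 158, 157, 155, 154, 158, 158, 158, 157, 155, 154], reappears at step 28: the system is in a cycle of period 4 from step 24 on.  Therefore the state at step 2460 equals the state at step 24 + ((2460 - 24) mod 4) = 24, which is [158, 158, 158, 157, 155, 154, 158, 158, 158, 157, 155, 154].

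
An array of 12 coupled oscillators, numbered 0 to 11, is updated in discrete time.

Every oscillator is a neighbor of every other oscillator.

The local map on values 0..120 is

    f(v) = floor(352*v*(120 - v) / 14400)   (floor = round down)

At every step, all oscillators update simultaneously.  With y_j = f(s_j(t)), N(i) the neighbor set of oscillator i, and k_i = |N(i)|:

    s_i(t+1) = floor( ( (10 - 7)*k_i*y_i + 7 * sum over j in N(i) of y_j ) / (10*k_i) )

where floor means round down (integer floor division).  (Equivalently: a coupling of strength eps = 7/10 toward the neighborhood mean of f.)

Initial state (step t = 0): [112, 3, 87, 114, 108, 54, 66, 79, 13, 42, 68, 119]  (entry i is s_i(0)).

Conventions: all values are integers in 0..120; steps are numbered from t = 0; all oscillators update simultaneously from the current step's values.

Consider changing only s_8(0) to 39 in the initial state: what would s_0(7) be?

Answer: s_0(7) = 76
Key observation: This trace re-runs the system from the modified initial state.

Derivation:
t=0: [112, 3, 87, 114, 108, 54, 66, 79, 39, 42, 68, 119]
t=1: [45, 42, 57, 44, 48, 61, 61, 59, 59, 59, 61, 41]
t=2: [83, 83, 85, 83, 84, 85, 85, 85, 85, 85, 85, 83]
t=3: [73, 73, 72, 73, 73, 72, 72, 72, 72, 72, 72, 73]
t=4: [83, 83, 83, 83, 83, 83, 83, 83, 83, 83, 83, 83]
t=5: [75, 75, 75, 75, 75, 75, 75, 75, 75, 75, 75, 75]
t=6: [82, 82, 82, 82, 82, 82, 82, 82, 82, 82, 82, 82]
t=7: [76, 76, 76, 76, 76, 76, 76, 76, 76, 76, 76, 76]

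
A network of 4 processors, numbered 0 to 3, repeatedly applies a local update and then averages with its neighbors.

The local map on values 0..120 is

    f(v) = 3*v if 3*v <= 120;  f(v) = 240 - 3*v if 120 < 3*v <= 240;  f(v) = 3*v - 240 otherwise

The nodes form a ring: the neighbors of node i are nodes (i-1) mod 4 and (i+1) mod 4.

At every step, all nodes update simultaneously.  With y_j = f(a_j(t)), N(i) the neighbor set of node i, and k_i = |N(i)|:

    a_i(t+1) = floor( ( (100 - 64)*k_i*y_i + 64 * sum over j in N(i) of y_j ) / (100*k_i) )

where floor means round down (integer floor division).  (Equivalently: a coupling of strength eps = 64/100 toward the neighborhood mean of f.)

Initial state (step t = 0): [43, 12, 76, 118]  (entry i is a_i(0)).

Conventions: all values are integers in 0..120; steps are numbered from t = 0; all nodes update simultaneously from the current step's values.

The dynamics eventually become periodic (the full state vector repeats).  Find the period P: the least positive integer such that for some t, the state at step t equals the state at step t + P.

Simulating step by step:
t=0: [43, 12, 76, 118]
t=1: [87, 52, 52, 80]
t=2: [34, 63, 57, 33]
t=3: [84, 73, 72, 90]
t=4: [20, 19, 24, 22]
t=5: [60, 62, 65, 66]
t=6: [52, 53, 46, 48]
t=7: [86, 88, 93, 94]
t=8: [27, 26, 35, 33]
t=9: [85, 87, 94, 95]
t=10: [26, 25, 36, 34]
t=11: [84, 86, 95, 96]
t=12: [25, 24, 37, 35]
t=13: [83, 85, 96, 97]
t=14: [24, 23, 38, 36]
t=15: [82, 84, 97, 98]
t=16: [23, 22, 39, 37]
t=17: [81, 83, 98, 99]
t=18: [22, 21, 40, 38]
t=19: [80, 82, 99, 100]
t=20: [21, 20, 41, 39]
t=21: [79, 79, 98, 99]
t=22: [20, 19, 38, 38]
t=23: [76, 76, 95, 96]
t=24: [23, 22, 35, 35]
t=25: [79, 79, 92, 93]
t=26: [14, 13, 26, 26]
t=27: [52, 52, 65, 66]
t=28: [70, 71, 56, 56]
t=29: [42, 42, 57, 58]
t=30: [98, 99, 82, 82]
t=31: [39, 39, 22, 21]
t=32: [99, 100, 81, 81]
t=33: [40, 40, 21, 20]
t=34: [100, 101, 80, 80]
t=35: [41, 41, 20, 19]
t=36: [97, 98, 77, 77]
t=37: [38, 38, 23, 22]
t=38: [98, 99, 82, 82]

Answer: 8
Key observation: The state at step 30, [98, 99, 82, 82], reappears at step 38 — and no state repeats earlier — so the cycle the system enters has period 8.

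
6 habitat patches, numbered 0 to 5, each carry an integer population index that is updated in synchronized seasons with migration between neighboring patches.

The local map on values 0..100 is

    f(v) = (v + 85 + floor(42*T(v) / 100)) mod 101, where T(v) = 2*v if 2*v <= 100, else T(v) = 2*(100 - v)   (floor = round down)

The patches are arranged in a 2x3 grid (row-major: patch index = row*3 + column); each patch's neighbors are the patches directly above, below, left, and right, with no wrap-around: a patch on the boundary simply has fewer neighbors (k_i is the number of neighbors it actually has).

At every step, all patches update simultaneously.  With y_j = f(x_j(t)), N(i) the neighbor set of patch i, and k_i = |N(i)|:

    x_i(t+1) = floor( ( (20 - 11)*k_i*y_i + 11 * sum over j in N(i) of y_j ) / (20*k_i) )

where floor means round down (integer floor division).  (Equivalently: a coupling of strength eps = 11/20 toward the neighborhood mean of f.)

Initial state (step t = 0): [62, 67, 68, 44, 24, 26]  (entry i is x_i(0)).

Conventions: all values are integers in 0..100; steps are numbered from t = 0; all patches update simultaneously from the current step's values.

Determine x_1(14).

Answer: x_1(14) = 80

Derivation:
t=0: [62, 67, 68, 44, 24, 26]
t=1: [73, 68, 65, 57, 44, 43]
t=2: [78, 75, 73, 73, 68, 67]
t=3: [79, 79, 79, 79, 78, 78]
t=4: [80, 80, 80, 80, 80, 80]
t=5: [80, 80, 80, 80, 80, 80]
t=6: [80, 80, 80, 80, 80, 80]
t=7: [80, 80, 80, 80, 80, 80]
t=8: [80, 80, 80, 80, 80, 80]
t=9: [80, 80, 80, 80, 80, 80]
t=10: [80, 80, 80, 80, 80, 80]
t=11: [80, 80, 80, 80, 80, 80]
t=12: [80, 80, 80, 80, 80, 80]
t=13: [80, 80, 80, 80, 80, 80]
t=14: [80, 80, 80, 80, 80, 80]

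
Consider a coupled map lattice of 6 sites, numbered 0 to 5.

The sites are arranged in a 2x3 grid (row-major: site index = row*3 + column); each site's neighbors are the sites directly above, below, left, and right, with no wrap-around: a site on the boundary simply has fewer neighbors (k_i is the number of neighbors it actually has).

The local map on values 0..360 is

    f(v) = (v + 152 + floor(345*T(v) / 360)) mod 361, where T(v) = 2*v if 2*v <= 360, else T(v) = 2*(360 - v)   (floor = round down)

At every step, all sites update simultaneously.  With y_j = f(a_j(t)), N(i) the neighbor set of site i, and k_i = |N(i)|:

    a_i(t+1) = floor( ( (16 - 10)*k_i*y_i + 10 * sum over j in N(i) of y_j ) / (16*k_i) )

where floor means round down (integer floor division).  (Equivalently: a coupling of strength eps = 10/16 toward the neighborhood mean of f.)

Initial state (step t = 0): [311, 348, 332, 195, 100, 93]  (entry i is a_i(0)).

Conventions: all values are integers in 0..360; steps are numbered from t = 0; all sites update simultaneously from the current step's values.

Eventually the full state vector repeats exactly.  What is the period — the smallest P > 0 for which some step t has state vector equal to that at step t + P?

Answer: 2
Key observation: The state at step 24, [250, 250, 250, 250, 250, 250], reappears at step 26 — and no state repeats earlier — so the cycle the system enters has period 2.

Derivation:
t=0: [311, 348, 332, 195, 100, 93]
t=1: [218, 155, 136, 199, 140, 103]
t=2: [274, 230, 174, 261, 206, 154]
t=3: [245, 271, 271, 253, 265, 274]
t=4: [246, 238, 231, 247, 237, 232]
t=5: [256, 262, 266, 257, 261, 266]
t=6: [243, 240, 237, 244, 240, 238]
t=7: [258, 260, 262, 258, 260, 262]
t=8: [243, 242, 240, 243, 242, 240]
t=9: [258, 259, 260, 258, 259, 260]
t=10: [243, 243, 242, 243, 243, 242]
t=11: [258, 258, 258, 258, 258, 258]
t=12: [244, 244, 244, 244, 244, 244]
t=13: [257, 257, 257, 257, 257, 257]
t=14: [245, 245, 245, 245, 245, 245]
t=15: [256, 256, 256, 256, 256, 256]
t=16: [246, 246, 246, 246, 246, 246]
t=17: [255, 255, 255, 255, 255, 255]
t=18: [247, 247, 247, 247, 247, 247]
t=19: [254, 254, 254, 254, 254, 254]
t=20: [248, 248, 248, 248, 248, 248]
t=21: [253, 253, 253, 253, 253, 253]
t=22: [249, 249, 249, 249, 249, 249]
t=23: [252, 252, 252, 252, 252, 252]
t=24: [250, 250, 250, 250, 250, 250]
t=25: [251, 251, 251, 251, 251, 251]
t=26: [250, 250, 250, 250, 250, 250]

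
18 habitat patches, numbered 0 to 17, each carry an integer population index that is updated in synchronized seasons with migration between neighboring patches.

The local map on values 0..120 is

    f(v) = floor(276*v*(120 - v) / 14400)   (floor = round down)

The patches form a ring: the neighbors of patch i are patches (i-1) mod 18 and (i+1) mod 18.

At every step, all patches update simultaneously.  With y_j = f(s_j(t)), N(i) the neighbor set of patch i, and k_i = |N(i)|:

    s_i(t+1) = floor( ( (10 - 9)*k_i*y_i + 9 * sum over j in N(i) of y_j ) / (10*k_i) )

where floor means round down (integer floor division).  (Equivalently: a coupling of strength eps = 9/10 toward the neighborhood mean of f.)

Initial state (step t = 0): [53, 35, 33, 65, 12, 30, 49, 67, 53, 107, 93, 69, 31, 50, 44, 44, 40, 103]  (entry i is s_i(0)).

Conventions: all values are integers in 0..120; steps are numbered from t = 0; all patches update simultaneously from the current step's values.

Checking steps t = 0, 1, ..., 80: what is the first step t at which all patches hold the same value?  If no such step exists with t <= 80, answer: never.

Answer: never
Key observation: The state at step 3 reappears at step 5 — the system is in a cycle of period 2 from step 3 on.  No step 0..5 is synchronized, and the cycle repeats forever, so no step up to 80 (or ever) has all patches equal.

Derivation:
t=0: [53, 35, 33, 65, 12, 30, 49, 67, 53, 107, 93, 69, 31, 50, 44, 44, 40, 103]  (not all equal)
t=1: [47, 61, 61, 42, 55, 45, 60, 67, 49, 54, 46, 51, 65, 58, 65, 62, 49, 61]  (not all equal)
t=2: [67, 66, 65, 67, 63, 68, 66, 67, 67, 65, 67, 66, 67, 68, 68, 67, 67, 65]  (not all equal)
t=3: [68, 68, 68, 68, 67, 67, 67, 68, 68, 68, 68, 68, 67, 67, 67, 67, 68, 68]  (not all equal)
t=4: [67, 67, 67, 67, 67, 68, 67, 67, 67, 67, 67, 67, 67, 68, 68, 67, 67, 67]  (not all equal)
t=5: [68, 68, 68, 68, 67, 67, 67, 68, 68, 68, 68, 68, 67, 67, 67, 67, 68, 68]  (not all equal)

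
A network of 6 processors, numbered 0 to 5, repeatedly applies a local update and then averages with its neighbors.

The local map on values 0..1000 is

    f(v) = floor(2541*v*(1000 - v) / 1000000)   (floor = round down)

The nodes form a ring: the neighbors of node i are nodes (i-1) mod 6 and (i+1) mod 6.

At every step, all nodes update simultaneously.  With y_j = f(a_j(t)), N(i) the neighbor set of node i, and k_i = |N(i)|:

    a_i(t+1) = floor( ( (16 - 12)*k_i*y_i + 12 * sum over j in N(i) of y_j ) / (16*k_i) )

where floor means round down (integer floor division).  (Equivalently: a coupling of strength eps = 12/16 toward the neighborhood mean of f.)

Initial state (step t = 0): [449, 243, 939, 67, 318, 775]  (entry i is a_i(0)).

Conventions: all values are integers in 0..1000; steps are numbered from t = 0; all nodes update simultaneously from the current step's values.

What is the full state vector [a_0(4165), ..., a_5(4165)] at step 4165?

Simulating step by step:
t=0: [449, 243, 939, 67, 318, 775]
t=1: [498, 406, 270, 300, 363, 552]
t=2: [623, 578, 554, 540, 582, 615]
t=3: [606, 613, 625, 624, 616, 605]
t=4: [604, 600, 598, 597, 601, 604]
t=5: [607, 608, 610, 609, 609, 607]
t=6: [605, 605, 604, 604, 605, 605]
t=7: [607, 607, 607, 607, 607, 607]
t=8: [606, 606, 606, 606, 606, 606]
t=9: [606, 606, 606, 606, 606, 606]

Answer: [606, 606, 606, 606, 606, 606]
Key observation: The state at step 8, [606, 606, 606, 606, 606, 606], reappears at step 9: the system is in a cycle of period 1 from step 8 on.  Therefore the state at step 4165 equals the state at step 8 + ((4165 - 8) mod 1) = 8, which is [606, 606, 606, 606, 606, 606].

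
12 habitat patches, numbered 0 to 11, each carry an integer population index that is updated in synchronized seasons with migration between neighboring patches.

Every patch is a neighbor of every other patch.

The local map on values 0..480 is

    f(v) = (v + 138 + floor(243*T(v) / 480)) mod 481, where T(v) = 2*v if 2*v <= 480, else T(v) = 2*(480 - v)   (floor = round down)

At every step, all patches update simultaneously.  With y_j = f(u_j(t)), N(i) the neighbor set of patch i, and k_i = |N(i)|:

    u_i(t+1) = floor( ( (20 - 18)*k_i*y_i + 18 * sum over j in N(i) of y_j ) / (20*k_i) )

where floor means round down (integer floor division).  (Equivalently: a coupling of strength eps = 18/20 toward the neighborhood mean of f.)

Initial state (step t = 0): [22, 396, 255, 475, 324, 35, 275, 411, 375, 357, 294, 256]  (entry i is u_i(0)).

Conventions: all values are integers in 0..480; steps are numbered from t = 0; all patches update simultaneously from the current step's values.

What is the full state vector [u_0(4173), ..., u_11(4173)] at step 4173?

Simulating step by step:
t=0: [22, 396, 255, 475, 324, 35, 275, 411, 375, 357, 294, 256]
t=1: [148, 147, 147, 147, 147, 148, 147, 147, 147, 147, 147, 147]
t=2: [433, 433, 433, 433, 433, 433, 433, 433, 433, 433, 433, 433]
t=3: [137, 137, 137, 137, 137, 137, 137, 137, 137, 137, 137, 137]
t=4: [413, 413, 413, 413, 413, 413, 413, 413, 413, 413, 413, 413]
t=5: [137, 137, 137, 137, 137, 137, 137, 137, 137, 137, 137, 137]

Answer: [137, 137, 137, 137, 137, 137, 137, 137, 137, 137, 137, 137]
Key observation: The state at step 3, [137, 137, 137, 137, 137, 137, 137, 137, 137, 137, 137, 137], reappears at step 5: the system is in a cycle of period 2 from step 3 on.  Therefore the state at step 4173 equals the state at step 3 + ((4173 - 3) mod 2) = 3, which is [137, 137, 137, 137, 137, 137, 137, 137, 137, 137, 137, 137].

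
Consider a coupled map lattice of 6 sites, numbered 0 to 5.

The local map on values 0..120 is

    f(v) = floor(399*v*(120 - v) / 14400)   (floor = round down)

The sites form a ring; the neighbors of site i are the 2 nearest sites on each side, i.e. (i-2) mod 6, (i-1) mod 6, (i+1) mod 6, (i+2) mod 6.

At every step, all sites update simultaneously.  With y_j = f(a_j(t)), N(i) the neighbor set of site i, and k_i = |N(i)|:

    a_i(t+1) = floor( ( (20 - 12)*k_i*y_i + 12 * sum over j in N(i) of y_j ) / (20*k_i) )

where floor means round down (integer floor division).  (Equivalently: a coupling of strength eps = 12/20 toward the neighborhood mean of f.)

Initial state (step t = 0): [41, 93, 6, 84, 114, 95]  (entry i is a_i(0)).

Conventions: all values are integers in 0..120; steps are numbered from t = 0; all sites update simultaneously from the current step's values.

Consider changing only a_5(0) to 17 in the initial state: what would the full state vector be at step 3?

Answer: [63, 61, 63, 63, 64, 62]
Key observation: This trace re-runs the system from the modified initial state.

Derivation:
t=0: [41, 93, 6, 84, 114, 17]
t=1: [58, 63, 46, 56, 42, 58]
t=2: [96, 98, 95, 96, 94, 97]
t=3: [63, 61, 63, 63, 64, 62]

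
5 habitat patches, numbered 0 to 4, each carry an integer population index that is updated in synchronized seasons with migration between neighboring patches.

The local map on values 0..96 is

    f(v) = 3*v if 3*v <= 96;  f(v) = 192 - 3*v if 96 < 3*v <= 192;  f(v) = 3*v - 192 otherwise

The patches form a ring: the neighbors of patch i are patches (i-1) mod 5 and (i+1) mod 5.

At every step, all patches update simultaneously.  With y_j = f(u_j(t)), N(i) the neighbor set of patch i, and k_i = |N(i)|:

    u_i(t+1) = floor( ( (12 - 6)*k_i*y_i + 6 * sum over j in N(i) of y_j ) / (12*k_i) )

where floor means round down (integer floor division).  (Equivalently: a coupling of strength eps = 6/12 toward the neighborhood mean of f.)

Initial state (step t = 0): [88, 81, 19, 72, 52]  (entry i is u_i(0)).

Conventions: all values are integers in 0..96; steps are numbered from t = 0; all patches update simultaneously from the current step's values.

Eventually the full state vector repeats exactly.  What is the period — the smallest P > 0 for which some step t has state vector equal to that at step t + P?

Simulating step by step:
t=0: [88, 81, 19, 72, 52]
t=1: [57, 57, 47, 35, 42]
t=2: [32, 28, 52, 72, 60]
t=3: [72, 75, 45, 24, 36]
t=4: [41, 36, 54, 71, 66]
t=5: [57, 66, 41, 19, 25]
t=6: [30, 25, 50, 64, 57]
t=7: [69, 70, 39, 15, 33]
t=8: [35, 31, 53, 64, 61]
t=9: [69, 76, 39, 10, 26]
t=10: [36, 40, 54, 53, 50]
t=11: [70, 64, 41, 34, 50]
t=12: [19, 21, 57, 72, 48]
t=13: [56, 51, 32, 29, 44]
t=14: [36, 49, 79, 82, 57]
t=15: [58, 54, 47, 43, 45]
t=16: [30, 32, 48, 58, 48]
t=17: [81, 82, 52, 33, 51]
t=18: [48, 48, 54, 65, 55]
t=19: [42, 43, 27, 15, 26]
t=20: [68, 68, 67, 62, 66]
t=21: [10, 11, 9, 6, 7]
t=22: [28, 30, 26, 21, 22]
t=23: [81, 85, 77, 67, 69]
t=24: [45, 54, 37, 18, 22]
t=25: [52, 49, 61, 63, 60]
t=26: [32, 33, 16, 6, 15]
t=27: [82, 82, 51, 32, 51]
t=28: [50, 50, 57, 67, 57]
t=29: [36, 36, 23, 15, 23]
t=30: [80, 80, 66, 57, 66]
t=31: [37, 37, 20, 13, 20]
t=32: [75, 75, 60, 49, 60]
t=33: [27, 27, 25, 28, 25]
t=34: [79, 79, 78, 79, 78]
t=35: [44, 44, 43, 43, 43]
t=36: [60, 60, 62, 63, 62]
t=37: [10, 10, 6, 4, 6]
t=38: [27, 27, 19, 15, 19]
t=39: [75, 75, 60, 51, 60]
t=40: [27, 27, 24, 25, 24]
t=41: [78, 78, 75, 73, 75]
t=42: [39, 39, 33, 30, 33]
t=43: [79, 79, 87, 91, 87]
t=44: [51, 51, 66, 75, 66]
t=45: [30, 30, 21, 19, 21]
t=46: [83, 83, 68, 60, 68]
t=47: [45, 45, 23, 12, 23]
t=48: [60, 60, 57, 52, 57]
t=49: [14, 14, 22, 28, 22]
t=50: [48, 48, 64, 75, 64]
t=51: [36, 36, 20, 16, 20]
t=52: [78, 78, 63, 54, 63]
t=53: [32, 32, 19, 16, 19]
t=54: [86, 86, 64, 52, 64]
t=55: [49, 49, 25, 18, 25]
t=56: [52, 52, 62, 64, 62]
t=57: [28, 28, 12, 3, 12]
t=58: [72, 72, 41, 22, 41]
t=59: [35, 35, 57, 67, 57]
t=60: [70, 70, 34, 15, 34]
t=61: [36, 36, 60, 67, 60]
t=62: [66, 66, 29, 10, 29]
t=63: [26, 26, 52, 58, 52]
t=64: [67, 67, 42, 27, 42]
t=65: [23, 23, 55, 73, 55]
t=66: [58, 58, 37, 27, 37]
t=67: [33, 33, 65, 81, 65]
t=68: [70, 70, 37, 27, 37]
t=69: [33, 33, 65, 81, 65]

Answer: 2
Key observation: The state at step 67, [33, 33, 65, 81, 65], reappears at step 69 — and no state repeats earlier — so the cycle the system enters has period 2.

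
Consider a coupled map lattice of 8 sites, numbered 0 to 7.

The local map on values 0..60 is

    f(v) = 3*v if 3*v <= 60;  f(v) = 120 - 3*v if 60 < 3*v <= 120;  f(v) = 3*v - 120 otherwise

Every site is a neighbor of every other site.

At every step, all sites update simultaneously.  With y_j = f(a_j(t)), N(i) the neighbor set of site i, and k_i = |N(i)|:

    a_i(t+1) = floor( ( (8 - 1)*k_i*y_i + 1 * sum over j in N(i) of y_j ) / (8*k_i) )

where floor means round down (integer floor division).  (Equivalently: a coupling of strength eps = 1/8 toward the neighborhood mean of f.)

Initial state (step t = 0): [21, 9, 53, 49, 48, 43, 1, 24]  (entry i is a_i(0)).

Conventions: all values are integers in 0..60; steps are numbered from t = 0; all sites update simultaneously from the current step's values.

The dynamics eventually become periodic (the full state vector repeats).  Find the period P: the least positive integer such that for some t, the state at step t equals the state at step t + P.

Simulating step by step:
t=0: [21, 9, 53, 49, 48, 43, 1, 24]
t=1: [53, 27, 37, 27, 24, 11, 6, 45]
t=2: [37, 37, 12, 37, 45, 32, 19, 17]
t=3: [11, 11, 34, 11, 16, 24, 52, 47]
t=4: [33, 33, 20, 33, 45, 45, 35, 22]
t=5: [21, 21, 55, 21, 16, 16, 16, 50]
t=6: [55, 55, 45, 55, 48, 48, 48, 32]
t=7: [42, 42, 17, 42, 24, 24, 24, 24]
t=8: [9, 9, 48, 9, 45, 45, 45, 45]
t=9: [26, 26, 23, 26, 15, 15, 15, 15]
t=10: [42, 42, 50, 42, 44, 44, 44, 44]
t=11: [6, 6, 27, 6, 12, 12, 12, 12]
t=12: [19, 19, 37, 19, 35, 35, 35, 35]
t=13: [53, 53, 12, 53, 17, 17, 17, 17]
t=14: [39, 39, 37, 39, 50, 50, 50, 50]
t=15: [5, 5, 10, 5, 28, 28, 28, 28]
t=16: [16, 16, 29, 16, 34, 34, 34, 34]
t=17: [45, 45, 32, 45, 19, 19, 19, 19]
t=18: [18, 18, 25, 18, 54, 54, 54, 54]
t=19: [52, 52, 45, 52, 42, 42, 42, 42]
t=20: [33, 33, 15, 33, 7, 7, 7, 7]
t=21: [21, 21, 42, 21, 21, 21, 21, 21]
t=22: [56, 56, 12, 56, 56, 56, 56, 56]
t=23: [47, 47, 37, 47, 47, 47, 47, 47]
t=24: [20, 20, 10, 20, 20, 20, 20, 20]
t=25: [59, 59, 33, 59, 59, 59, 59, 59]
t=26: [56, 56, 25, 56, 56, 56, 56, 56]
t=27: [47, 47, 45, 47, 47, 47, 47, 47]
t=28: [20, 20, 15, 20, 20, 20, 20, 20]
t=29: [59, 59, 46, 59, 59, 59, 59, 59]
t=30: [56, 56, 22, 56, 56, 56, 56, 56]
t=31: [48, 48, 53, 48, 48, 48, 48, 48]
t=32: [24, 24, 37, 24, 24, 24, 24, 24]
t=33: [47, 47, 13, 47, 47, 47, 47, 47]
t=34: [21, 21, 36, 21, 21, 21, 21, 21]
t=35: [56, 56, 17, 56, 56, 56, 56, 56]
t=36: [48, 48, 50, 48, 48, 48, 48, 48]
t=37: [24, 24, 29, 24, 24, 24, 24, 24]
t=38: [47, 47, 34, 47, 47, 47, 47, 47]
t=39: [20, 20, 18, 20, 20, 20, 20, 20]
t=40: [59, 59, 54, 59, 59, 59, 59, 59]
t=41: [56, 56, 43, 56, 56, 56, 56, 56]
t=42: [47, 47, 13, 47, 47, 47, 47, 47]

Answer: 9
Key observation: The state at step 33, [47, 47, 13, 47, 47, 47, 47, 47], reappears at step 42 — and no state repeats earlier — so the cycle the system enters has period 9.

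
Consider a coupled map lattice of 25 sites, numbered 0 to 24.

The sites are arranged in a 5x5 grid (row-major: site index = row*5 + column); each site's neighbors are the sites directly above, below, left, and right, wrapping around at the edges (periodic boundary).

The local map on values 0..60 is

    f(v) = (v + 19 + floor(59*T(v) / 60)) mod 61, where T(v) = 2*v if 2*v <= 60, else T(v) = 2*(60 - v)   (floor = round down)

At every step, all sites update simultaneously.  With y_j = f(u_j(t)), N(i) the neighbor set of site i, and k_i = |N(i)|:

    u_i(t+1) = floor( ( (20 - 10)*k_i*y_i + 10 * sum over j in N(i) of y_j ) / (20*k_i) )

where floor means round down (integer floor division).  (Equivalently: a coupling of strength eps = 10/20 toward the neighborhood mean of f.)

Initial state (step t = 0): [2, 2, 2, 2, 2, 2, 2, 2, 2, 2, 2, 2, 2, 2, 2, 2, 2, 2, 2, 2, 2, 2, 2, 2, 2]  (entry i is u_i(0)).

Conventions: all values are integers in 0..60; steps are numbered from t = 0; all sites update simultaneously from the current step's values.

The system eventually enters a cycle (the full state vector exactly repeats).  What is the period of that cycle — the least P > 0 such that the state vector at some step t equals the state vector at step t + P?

Simulating step by step:
t=0: [2, 2, 2, 2, 2, 2, 2, 2, 2, 2, 2, 2, 2, 2, 2, 2, 2, 2, 2, 2, 2, 2, 2, 2, 2]
t=1: [24, 24, 24, 24, 24, 24, 24, 24, 24, 24, 24, 24, 24, 24, 24, 24, 24, 24, 24, 24, 24, 24, 24, 24, 24]
t=2: [29, 29, 29, 29, 29, 29, 29, 29, 29, 29, 29, 29, 29, 29, 29, 29, 29, 29, 29, 29, 29, 29, 29, 29, 29]
t=3: [44, 44, 44, 44, 44, 44, 44, 44, 44, 44, 44, 44, 44, 44, 44, 44, 44, 44, 44, 44, 44, 44, 44, 44, 44]
t=4: [33, 33, 33, 33, 33, 33, 33, 33, 33, 33, 33, 33, 33, 33, 33, 33, 33, 33, 33, 33, 33, 33, 33, 33, 33]
t=5: [44, 44, 44, 44, 44, 44, 44, 44, 44, 44, 44, 44, 44, 44, 44, 44, 44, 44, 44, 44, 44, 44, 44, 44, 44]

Answer: 2
Key observation: The state at step 3, [44, 44, 44, 44, 44, 44, 44, 44, 44, 44, 44, 44, 44, 44, 44, 44, 44, 44, 44, 44, 44, 44, 44, 44, 44], reappears at step 5 — and no state repeats earlier — so the cycle the system enters has period 2.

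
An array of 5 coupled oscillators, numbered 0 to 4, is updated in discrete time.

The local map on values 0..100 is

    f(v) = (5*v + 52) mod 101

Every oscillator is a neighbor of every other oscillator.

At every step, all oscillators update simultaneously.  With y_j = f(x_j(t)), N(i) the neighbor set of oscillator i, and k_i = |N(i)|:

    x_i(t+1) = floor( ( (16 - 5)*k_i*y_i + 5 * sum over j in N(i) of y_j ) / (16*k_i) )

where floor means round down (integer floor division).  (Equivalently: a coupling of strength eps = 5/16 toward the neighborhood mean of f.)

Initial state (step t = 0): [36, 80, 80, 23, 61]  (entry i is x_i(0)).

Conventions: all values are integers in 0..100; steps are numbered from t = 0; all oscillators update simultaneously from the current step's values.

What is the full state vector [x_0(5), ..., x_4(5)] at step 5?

Answer: [27, 9, 9, 49, 23]

Derivation:
t=0: [36, 80, 80, 23, 61]
t=1: [37, 48, 48, 59, 52]
t=2: [42, 75, 75, 47, 26]
t=3: [57, 35, 35, 73, 70]
t=4: [36, 30, 30, 23, 75]
t=5: [27, 9, 9, 49, 23]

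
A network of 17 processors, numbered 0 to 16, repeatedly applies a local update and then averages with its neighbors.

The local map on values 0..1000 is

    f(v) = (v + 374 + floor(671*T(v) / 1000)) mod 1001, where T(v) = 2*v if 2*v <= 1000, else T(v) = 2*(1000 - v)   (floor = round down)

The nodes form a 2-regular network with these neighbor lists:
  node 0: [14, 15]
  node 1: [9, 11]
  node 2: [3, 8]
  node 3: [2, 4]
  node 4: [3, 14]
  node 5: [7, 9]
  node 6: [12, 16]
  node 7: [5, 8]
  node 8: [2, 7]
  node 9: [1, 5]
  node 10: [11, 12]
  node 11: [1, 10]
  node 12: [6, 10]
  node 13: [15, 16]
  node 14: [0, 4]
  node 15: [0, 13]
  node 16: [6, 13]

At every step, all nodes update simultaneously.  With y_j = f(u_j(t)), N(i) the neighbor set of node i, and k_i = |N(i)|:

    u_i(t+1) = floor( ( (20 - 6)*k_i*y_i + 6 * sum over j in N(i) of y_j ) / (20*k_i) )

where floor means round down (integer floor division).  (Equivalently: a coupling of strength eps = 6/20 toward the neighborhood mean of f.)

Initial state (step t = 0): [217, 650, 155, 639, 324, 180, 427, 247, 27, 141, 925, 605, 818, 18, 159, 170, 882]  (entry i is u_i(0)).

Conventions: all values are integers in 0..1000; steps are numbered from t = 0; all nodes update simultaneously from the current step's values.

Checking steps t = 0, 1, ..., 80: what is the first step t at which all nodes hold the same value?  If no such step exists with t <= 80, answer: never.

Answer: never
Key observation: The state at step 28 reappears at step 30 — the system is in a cycle of period 2 from step 28 on.  No step 0..30 is synchronized, and the cycle repeats forever, so no step up to 80 (or ever) has all nodes equal.

Derivation:
t=0: [217, 650, 155, 639, 324, 180, 427, 247, 27, 141, 925, 605, 818, 18, 159, 170, 882]  (not all equal)
t=1: [845, 526, 655, 477, 278, 804, 388, 851, 559, 685, 420, 489, 420, 468, 674, 735, 407]  (not all equal)
t=2: [440, 524, 494, 420, 162, 443, 299, 440, 503, 482, 380, 496, 344, 446, 406, 458, 340]  (not all equal)
t=3: [397, 529, 505, 441, 628, 422, 103, 424, 519, 492, 290, 493, 174, 384, 399, 434, 191]  (not all equal)
t=4: [315, 531, 520, 439, 456, 386, 670, 390, 512, 501, 232, 456, 646, 371, 335, 358, 707]  (not all equal)
t=5: [132, 520, 516, 427, 391, 318, 484, 322, 500, 501, 782, 525, 556, 271, 192, 200, 440]  (not all equal)
t=6: [727, 537, 514, 385, 381, 182, 493, 188, 480, 478, 471, 522, 509, 191, 721, 692, 359]  (not all equal)
t=7: [468, 525, 492, 312, 296, 755, 481, 764, 550, 544, 494, 526, 528, 678, 437, 527, 351]  (not all equal)
t=8: [467, 533, 461, 160, 121, 466, 458, 464, 514, 518, 530, 534, 528, 447, 357, 516, 283]  (not all equal)
t=9: [438, 532, 509, 689, 603, 474, 396, 471, 513, 525, 533, 532, 520, 379, 314, 509, 154]  (not all equal)
t=10: [375, 533, 530, 492, 443, 489, 400, 486, 529, 526, 532, 532, 500, 373, 211, 476, 597]  (not all equal)
t=11: [378, 532, 531, 508, 495, 519, 374, 515, 530, 532, 534, 532, 507, 321, 706, 415, 440]  (not all equal)
t=12: [303, 533, 534, 538, 524, 536, 315, 537, 533, 533, 533, 532, 495, 198, 449, 298, 337]  (not all equal)
t=13: [131, 532, 531, 531, 517, 531, 181, 531, 531, 531, 532, 532, 468, 620, 389, 186, 255]  (not all equal)
t=14: [639, 533, 533, 533, 499, 533, 773, 533, 533, 533, 523, 533, 527, 618, 381, 743, 874]  (not all equal)
t=15: [455, 532, 532, 533, 498, 532, 457, 532, 532, 532, 535, 532, 521, 483, 341, 471, 434]  (not all equal)
t=16: [403, 533, 532, 533, 482, 533, 448, 533, 533, 533, 532, 532, 521, 482, 266, 474, 414]  (not all equal)
t=17: [443, 532, 532, 527, 579, 532, 427, 532, 532, 532, 533, 532, 518, 474, 819, 460, 377]  (not all equal)
t=18: [419, 533, 533, 531, 506, 533, 379, 533, 533, 533, 532, 532, 511, 443, 442, 448, 306]  (not all equal)
t=19: [372, 532, 532, 534, 519, 532, 276, 532, 532, 532, 534, 532, 496, 363, 419, 410, 162]  (not all equal)
t=20: [273, 533, 532, 532, 508, 533, 206, 533, 533, 533, 532, 532, 456, 319, 364, 303, 563]  (not all equal)
t=21: [54, 532, 532, 534, 492, 532, 743, 532, 532, 532, 519, 532, 516, 174, 240, 77, 511]  (not all equal)
t=22: [573, 533, 532, 531, 587, 533, 483, 533, 533, 533, 536, 533, 526, 710, 808, 579, 564]  (not all equal)
t=23: [506, 532, 532, 530, 505, 532, 511, 532, 532, 532, 531, 531, 529, 486, 461, 509, 511]  (not all equal)
t=24: [527, 533, 533, 534, 527, 533, 539, 533, 533, 533, 533, 533, 534, 519, 478, 535, 535]  (not all equal)
t=25: [527, 532, 532, 532, 527, 532, 530, 532, 532, 532, 532, 532, 531, 535, 504, 533, 532]  (not all equal)
t=26: [534, 533, 533, 533, 535, 533, 533, 533, 533, 533, 533, 533, 533, 532, 539, 532, 532]  (not all equal)
t=27: [531, 532, 532, 532, 531, 532, 532, 532, 532, 532, 532, 532, 532, 533, 530, 532, 532]  (not all equal)
t=28: [533, 533, 533, 533, 533, 533, 533, 533, 533, 533, 533, 533, 533, 532, 533, 532, 532]  (not all equal)
t=29: [532, 532, 532, 532, 532, 532, 532, 532, 532, 532, 532, 532, 532, 533, 532, 532, 532]  (not all equal)
t=30: [533, 533, 533, 533, 533, 533, 533, 533, 533, 533, 533, 533, 533, 532, 533, 532, 532]  (not all equal)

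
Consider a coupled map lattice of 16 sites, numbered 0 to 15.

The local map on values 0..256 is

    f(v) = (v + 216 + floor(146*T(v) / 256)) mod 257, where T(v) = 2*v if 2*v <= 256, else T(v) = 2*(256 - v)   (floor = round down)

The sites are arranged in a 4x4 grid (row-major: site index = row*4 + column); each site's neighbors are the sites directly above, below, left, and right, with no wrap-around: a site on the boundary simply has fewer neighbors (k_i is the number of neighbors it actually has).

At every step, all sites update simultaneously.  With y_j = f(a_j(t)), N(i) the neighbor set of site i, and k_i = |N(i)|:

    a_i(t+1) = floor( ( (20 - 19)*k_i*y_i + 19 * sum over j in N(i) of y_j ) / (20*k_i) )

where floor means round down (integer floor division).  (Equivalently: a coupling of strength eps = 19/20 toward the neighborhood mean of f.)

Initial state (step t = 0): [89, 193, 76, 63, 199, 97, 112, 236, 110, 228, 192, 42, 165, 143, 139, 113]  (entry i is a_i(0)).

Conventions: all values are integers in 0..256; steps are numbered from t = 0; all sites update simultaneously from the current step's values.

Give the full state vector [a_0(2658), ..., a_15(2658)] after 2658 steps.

Answer: [220, 220, 220, 220, 220, 220, 220, 220, 220, 220, 220, 220, 220, 220, 220, 220]
Key observation: The state at step 4, [220, 220, 220, 220, 220, 220, 220, 220, 220, 220, 220, 220, 220, 220, 220, 220], reappears at step 5: the system is in a cycle of period 1 from step 4 on.  Therefore the state at step 2658 equals the state at step 4 + ((2658 - 4) mod 1) = 4, which is [220, 220, 220, 220, 220, 220, 220, 220, 220, 220, 220, 220, 220, 220, 220, 220].

Derivation:
t=0: [89, 193, 76, 63, 199, 97, 112, 236, 110, 228, 192, 42, 165, 143, 139, 113]
t=1: [219, 149, 168, 165, 172, 213, 182, 118, 221, 204, 176, 205, 212, 225, 218, 142]
t=2: [227, 223, 227, 219, 220, 225, 221, 223, 222, 221, 222, 222, 219, 220, 225, 221]
t=3: [219, 219, 219, 219, 219, 219, 219, 219, 219, 219, 219, 219, 219, 219, 219, 219]
t=4: [220, 220, 220, 220, 220, 220, 220, 220, 220, 220, 220, 220, 220, 220, 220, 220]
t=5: [220, 220, 220, 220, 220, 220, 220, 220, 220, 220, 220, 220, 220, 220, 220, 220]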